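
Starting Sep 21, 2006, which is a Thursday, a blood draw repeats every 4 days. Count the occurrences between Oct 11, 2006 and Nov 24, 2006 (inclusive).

Occurrences land 4·i days after Sep 21, 2006 for i = 0, 1, 2, …
Oct 11, 2006 is 20 days after the start; 20 ÷ 4 = 5 remainder 0. First occurrence in the window: #6 on Oct 11, 2006 (5×4 = 20 days in).
Nov 24, 2006 is 64 days after the start; 64 ÷ 4 = 16 remainder 0. Last occurrence in the window: #17 on Nov 24, 2006.
Occurrences #6 through #17: 12 in total.

12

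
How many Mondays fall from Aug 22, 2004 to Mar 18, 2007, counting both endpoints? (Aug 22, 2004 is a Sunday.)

Aug 22, 2004 is a Sunday; the first Monday on or after it is Aug 23, 2004 (1 day later).
From Aug 23, 2004 to Mar 18, 2007: 130 + 365 + 365 + 77 = 937 days (rest of 2004, 2005, 2006, to Mar 18, 2007 in 2007).
937 ÷ 7 = 133 full weeks with remainder 6, so 133 more Mondays after the first → 134.

134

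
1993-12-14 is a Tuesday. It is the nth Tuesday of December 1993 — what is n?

2nd

Day 14 falls in week ⌈14/7⌉ of the month.
Days 1–7 hold the 1st Tuesday, 8–14 the 2nd, 15–21 the 3rd, 22–28 the 4th, 29–31 the 5th.
14 is in the range for the 2nd.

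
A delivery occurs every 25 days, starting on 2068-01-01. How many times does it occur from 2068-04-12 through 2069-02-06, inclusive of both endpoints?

12

Occurrences land 25·i days after 2068-01-01 for i = 0, 1, 2, …
2068-04-12 is 102 days after the start; 102 ÷ 25 = 4 remainder 2; since the remainder is 2, round up to i = 5. First occurrence in the window: #6 on 2068-05-05 (5×25 = 125 days in).
2069-02-06 is 402 days after the start; 402 ÷ 25 = 16 remainder 2. Last occurrence in the window: #17 on 2069-02-04.
Occurrences #6 through #17: 12 in total.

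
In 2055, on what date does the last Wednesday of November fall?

The first Wednesday of November 2055 is November 3.
November 2055 has 30 days. Adding weeks: 3, 10, 17, 24 — the last one ≤ 30 is the 24th.

November 24, 2055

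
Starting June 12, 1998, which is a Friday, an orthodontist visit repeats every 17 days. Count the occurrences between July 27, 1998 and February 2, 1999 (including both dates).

11

Occurrences land 17·i days after June 12, 1998 for i = 0, 1, 2, …
July 27, 1998 is 45 days after the start; 45 ÷ 17 = 2 remainder 11; since the remainder is 11, round up to i = 3. First occurrence in the window: #4 on August 2, 1998 (3×17 = 51 days in).
February 2, 1999 is 235 days after the start; 235 ÷ 17 = 13 remainder 14. Last occurrence in the window: #14 on January 19, 1999.
Occurrences #4 through #14: 11 in total.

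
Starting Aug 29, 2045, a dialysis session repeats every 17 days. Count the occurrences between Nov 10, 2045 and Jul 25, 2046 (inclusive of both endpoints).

Occurrences land 17·i days after Aug 29, 2045 for i = 0, 1, 2, …
Nov 10, 2045 is 73 days after the start; 73 ÷ 17 = 4 remainder 5; since the remainder is 5, round up to i = 5. First occurrence in the window: #6 on Nov 22, 2045 (5×17 = 85 days in).
Jul 25, 2046 is 330 days after the start; 330 ÷ 17 = 19 remainder 7. Last occurrence in the window: #20 on Jul 18, 2046.
Occurrences #6 through #20: 15 in total.

15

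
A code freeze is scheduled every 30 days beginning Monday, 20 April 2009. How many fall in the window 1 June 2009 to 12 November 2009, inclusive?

5

Occurrences land 30·i days after 20 April 2009 for i = 0, 1, 2, …
1 June 2009 is 42 days after the start; 42 ÷ 30 = 1 remainder 12; since the remainder is 12, round up to i = 2. First occurrence in the window: #3 on 19 June 2009 (2×30 = 60 days in).
12 November 2009 is 206 days after the start; 206 ÷ 30 = 6 remainder 26. Last occurrence in the window: #7 on 17 October 2009.
Occurrences #3 through #7: 5 in total.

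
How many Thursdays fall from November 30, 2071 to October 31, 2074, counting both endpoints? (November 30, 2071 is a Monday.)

152

November 30, 2071 is a Monday; the first Thursday on or after it is December 3, 2071 (3 days later).
From December 3, 2071 to October 31, 2074: 28 + 366 + 365 + 304 = 1063 days (rest of 2071, 2072, 2073, to October 31, 2074 in 2074).
1063 ÷ 7 = 151 full weeks with remainder 6, so 151 more Thursdays after the first → 152.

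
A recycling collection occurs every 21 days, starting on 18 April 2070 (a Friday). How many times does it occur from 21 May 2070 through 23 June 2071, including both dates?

19

Occurrences land 21·i days after 18 April 2070 for i = 0, 1, 2, …
21 May 2070 is 33 days after the start; 33 ÷ 21 = 1 remainder 12; since the remainder is 12, round up to i = 2. First occurrence in the window: #3 on 30 May 2070 (2×21 = 42 days in).
23 June 2071 is 431 days after the start; 431 ÷ 21 = 20 remainder 11. Last occurrence in the window: #21 on 12 June 2071.
Occurrences #3 through #21: 19 in total.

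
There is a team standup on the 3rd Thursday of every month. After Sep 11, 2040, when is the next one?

Sep 2040 starts on a Saturday; its first Thursday is the 6th, so the 3rd Thursday is the 20th — Sep 20, 2040.
Sep 20, 2040 is after Sep 11, 2040, so that is the next one.

Sep 20, 2040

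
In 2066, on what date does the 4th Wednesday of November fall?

November 24, 2066

November 2066 begins on a Monday, so the first Wednesday is November 3 (2 days later).
The 4th Wednesday is 3 weeks later: 3 + 21 = 24.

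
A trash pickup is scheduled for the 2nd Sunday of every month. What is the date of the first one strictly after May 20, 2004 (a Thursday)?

Jun 13, 2004

May 2004 starts on a Saturday; its first Sunday is the 2nd, so the 2nd Sunday is the 9th — May 9, 2004.
That is not after May 20, 2004, so look at Jun 2004.
Jun 2004 starts on a Tuesday; its first Sunday is the 6th, so the 2nd Sunday is the 13th — Jun 13, 2004.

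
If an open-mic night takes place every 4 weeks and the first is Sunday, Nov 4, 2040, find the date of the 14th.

Nov 3, 2041

The 14th occurrence is 13 intervals after the first: 13 × 28 = 364 days after Nov 4, 2040.
Nov has 30 days — 26 days to the end of Nov leaves 338.
Dec has 31 days (307 left).
Jan has 31 days (276 left).
Feb has 28 days (248 left).
Mar has 31 days (217 left).
Apr has 30 days (187 left).
May has 31 days (156 left).
Jun has 30 days (126 left).
Jul has 31 days (95 left).
Aug has 31 days (64 left).
Sep has 30 days (34 left).
Oct has 31 days (3 left).
3 days into Nov → Nov 3, 2041.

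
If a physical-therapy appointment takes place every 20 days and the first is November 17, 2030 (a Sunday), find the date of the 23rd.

January 31, 2032

The 23rd occurrence is 22 intervals after the first: 22 × 20 = 440 days after November 17, 2030.
November has 30 days — 13 days to the end of November leaves 427.
From end of November to end of 2030 is 31 days (396 left).
2031 has 365 days (31 left).
31 days into January → January 31, 2032.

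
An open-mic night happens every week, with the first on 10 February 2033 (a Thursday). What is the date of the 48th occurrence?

5 January 2034

The 48th occurrence is 47 intervals after the first: 47 × 7 = 329 days after 10 February 2033.
February has 28 days — 18 days to the end of February leaves 311.
March has 31 days (280 left).
April has 30 days (250 left).
May has 31 days (219 left).
June has 30 days (189 left).
July has 31 days (158 left).
August has 31 days (127 left).
September has 30 days (97 left).
October has 31 days (66 left).
November has 30 days (36 left).
December has 31 days (5 left).
5 days into January → 5 January 2034.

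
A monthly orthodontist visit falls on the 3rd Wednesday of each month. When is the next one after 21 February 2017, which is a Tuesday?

15 March 2017

February 2017 starts on a Wednesday; its first Wednesday is the 1st, so the 3rd Wednesday is the 15th — 15 February 2017.
That is not after 21 February 2017, so look at March 2017.
March 2017 starts on a Wednesday; its first Wednesday is the 1st, so the 3rd Wednesday is the 15th — 15 March 2017.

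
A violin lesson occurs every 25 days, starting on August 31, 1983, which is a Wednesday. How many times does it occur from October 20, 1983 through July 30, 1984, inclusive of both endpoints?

12

Occurrences land 25·i days after August 31, 1983 for i = 0, 1, 2, …
October 20, 1983 is 50 days after the start; 50 ÷ 25 = 2 remainder 0. First occurrence in the window: #3 on October 20, 1983 (2×25 = 50 days in).
July 30, 1984 is 334 days after the start; 334 ÷ 25 = 13 remainder 9. Last occurrence in the window: #14 on July 21, 1984.
Occurrences #3 through #14: 12 in total.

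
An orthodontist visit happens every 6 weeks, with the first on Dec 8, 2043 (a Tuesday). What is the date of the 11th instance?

Jan 31, 2045

The 11th occurrence is 10 intervals after the first: 10 × 42 = 420 days after Dec 8, 2043.
Dec has 31 days — 23 days to the end of Dec leaves 397.
Jan has 31 days (366 left).
Feb has 29 days (337 left).
Mar has 31 days (306 left).
Apr has 30 days (276 left).
May has 31 days (245 left).
Jun has 30 days (215 left).
Jul has 31 days (184 left).
Aug has 31 days (153 left).
Sep has 30 days (123 left).
Oct has 31 days (92 left).
Nov has 30 days (62 left).
Dec has 31 days (31 left).
31 days into Jan → Jan 31, 2045.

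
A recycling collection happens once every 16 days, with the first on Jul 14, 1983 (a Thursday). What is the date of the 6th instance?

Oct 2, 1983

The 6th occurrence is 5 intervals after the first: 5 × 16 = 80 days after Jul 14, 1983.
Jul has 31 days — 17 days to the end of Jul leaves 63.
Aug has 31 days (32 left).
Sep has 30 days (2 left).
2 days into Oct → Oct 2, 1983.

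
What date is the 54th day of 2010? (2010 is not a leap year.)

January has 31 days (54 − 31 = 23 remain).
23 into February → February 23.

2010-02-23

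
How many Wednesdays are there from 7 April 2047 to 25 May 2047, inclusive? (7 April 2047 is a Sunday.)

7

7 April 2047 is a Sunday; the first Wednesday on or after it is 10 April 2047 (3 days later).
From 10 April 2047 to 25 May 2047: 20 + 25 = 45 days (rest of April, May).
45 ÷ 7 = 6 full weeks with remainder 3, so 6 more Wednesdays after the first → 7.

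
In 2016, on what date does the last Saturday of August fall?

August 27, 2016

August 2016 begins on a Monday, so the first Saturday is August 6 (5 days later).
August 2016 has 31 days. Adding weeks: 6, 13, 20, 27 — the last one ≤ 31 is the 27th.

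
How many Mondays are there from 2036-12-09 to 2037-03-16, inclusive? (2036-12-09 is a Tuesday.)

2036-12-09 is a Tuesday; the first Monday on or after it is 2036-12-15 (6 days later).
From 2036-12-15 to 2037-03-16: 16 + 31 + 28 + 16 = 91 days (rest of December, January, February, March).
91 ÷ 7 = 13 full weeks with remainder 0, so 13 more Mondays after the first → 14.

14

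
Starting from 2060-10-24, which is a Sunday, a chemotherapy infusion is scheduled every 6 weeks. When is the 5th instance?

2061-04-10

The 5th occurrence is 4 intervals after the first: 4 × 42 = 168 days after 2060-10-24.
October has 31 days — 7 days to the end of October leaves 161.
November has 30 days (131 left).
December has 31 days (100 left).
January has 31 days (69 left).
February has 28 days (41 left).
March has 31 days (10 left).
10 days into April → 2061-04-10.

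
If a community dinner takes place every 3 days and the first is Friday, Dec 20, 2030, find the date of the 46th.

The 46th occurrence is 45 intervals after the first: 45 × 3 = 135 days after Dec 20, 2030.
Dec has 31 days — 11 days to the end of Dec leaves 124.
Jan has 31 days (93 left).
Feb has 28 days (65 left).
Mar has 31 days (34 left).
Apr has 30 days (4 left).
4 days into May → May 4, 2031.

May 4, 2031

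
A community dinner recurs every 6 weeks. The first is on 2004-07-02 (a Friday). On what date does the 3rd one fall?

The 3rd occurrence is 2 intervals after the first: 2 × 42 = 84 days after 2004-07-02.
July has 31 days — 29 days to the end of July leaves 55.
August has 31 days (24 left).
24 days into September → 2004-09-24.

2004-09-24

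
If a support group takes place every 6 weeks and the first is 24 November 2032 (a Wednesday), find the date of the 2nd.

The 2nd occurrence is 1 interval after the first: 1 × 42 = 42 days after 24 November 2032.
November has 30 days — 6 days to the end of November leaves 36.
December has 31 days (5 left).
5 days into January → 5 January 2033.

5 January 2033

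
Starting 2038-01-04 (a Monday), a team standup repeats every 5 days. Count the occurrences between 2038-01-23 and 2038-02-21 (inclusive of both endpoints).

6

Occurrences land 5·i days after 2038-01-04 for i = 0, 1, 2, …
2038-01-23 is 19 days after the start; 19 ÷ 5 = 3 remainder 4; since the remainder is 4, round up to i = 4. First occurrence in the window: #5 on 2038-01-24 (4×5 = 20 days in).
2038-02-21 is 48 days after the start; 48 ÷ 5 = 9 remainder 3. Last occurrence in the window: #10 on 2038-02-18.
Occurrences #5 through #10: 6 in total.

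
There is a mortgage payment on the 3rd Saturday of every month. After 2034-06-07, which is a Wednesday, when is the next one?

2034-06-17

June 2034 starts on a Thursday; its first Saturday is the 3rd, so the 3rd Saturday is the 17th — 2034-06-17.
2034-06-17 is after 2034-06-07, so that is the next one.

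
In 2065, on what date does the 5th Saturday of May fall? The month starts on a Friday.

May 30, 2065

May 2065 begins on a Friday, so the first Saturday is May 2 (1 day later).
The 5th Saturday is 4 weeks later: 2 + 28 = 30.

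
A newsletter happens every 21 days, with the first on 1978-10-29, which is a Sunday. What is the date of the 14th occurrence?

The 14th occurrence is 13 intervals after the first: 13 × 21 = 273 days after 1978-10-29.
October has 31 days — 2 days to the end of October leaves 271.
November has 30 days (241 left).
December has 31 days (210 left).
January has 31 days (179 left).
February has 28 days (151 left).
March has 31 days (120 left).
April has 30 days (90 left).
May has 31 days (59 left).
June has 30 days (29 left).
29 days into July → 1979-07-29.

1979-07-29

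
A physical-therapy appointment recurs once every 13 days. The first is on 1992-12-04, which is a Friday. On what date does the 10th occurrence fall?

The 10th occurrence is 9 intervals after the first: 9 × 13 = 117 days after 1992-12-04.
December has 31 days — 27 days to the end of December leaves 90.
January has 31 days (59 left).
February has 28 days (31 left).
31 days into March → 1993-03-31.

1993-03-31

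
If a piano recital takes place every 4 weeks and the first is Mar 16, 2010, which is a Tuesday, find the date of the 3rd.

The 3rd occurrence is 2 intervals after the first: 2 × 28 = 56 days after Mar 16, 2010.
Mar has 31 days — 15 days to the end of Mar leaves 41.
Apr has 30 days (11 left).
11 days into May → May 11, 2010.

May 11, 2010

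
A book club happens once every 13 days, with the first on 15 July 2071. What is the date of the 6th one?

The 6th occurrence is 5 intervals after the first: 5 × 13 = 65 days after 15 July 2071.
July has 31 days — 16 days to the end of July leaves 49.
August has 31 days (18 left).
18 days into September → 18 September 2071.

18 September 2071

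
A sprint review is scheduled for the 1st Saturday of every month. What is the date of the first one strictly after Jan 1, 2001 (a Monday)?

Jan 6, 2001

Jan 2001 starts on a Monday, so its 1st Saturday is Jan 6, 2001 (5 days in).
Jan 6, 2001 is after Jan 1, 2001, so that is the next one.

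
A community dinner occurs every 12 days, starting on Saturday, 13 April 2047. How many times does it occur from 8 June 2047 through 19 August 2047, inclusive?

Occurrences land 12·i days after 13 April 2047 for i = 0, 1, 2, …
8 June 2047 is 56 days after the start; 56 ÷ 12 = 4 remainder 8; since the remainder is 8, round up to i = 5. First occurrence in the window: #6 on 12 June 2047 (5×12 = 60 days in).
19 August 2047 is 128 days after the start; 128 ÷ 12 = 10 remainder 8. Last occurrence in the window: #11 on 11 August 2047.
Occurrences #6 through #11: 6 in total.

6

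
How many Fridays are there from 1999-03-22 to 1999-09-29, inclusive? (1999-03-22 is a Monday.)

1999-03-22 is a Monday; the first Friday on or after it is 1999-03-26 (4 days later).
From 1999-03-26 to 1999-09-29: 5 + 30 + 31 + 30 + 31 + 31 + 29 = 187 days (rest of March, April, May, June, July, August, September).
187 ÷ 7 = 26 full weeks with remainder 5, so 26 more Fridays after the first → 27.

27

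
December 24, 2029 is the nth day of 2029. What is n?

358

Days in months before December: 31 + 28 + 31 + 30 + 31 + 30 + 31 + 31 + 30 + 31 + 30 = 334.
Plus 24 days into December → day 358.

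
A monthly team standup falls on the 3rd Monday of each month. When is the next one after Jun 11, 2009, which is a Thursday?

Jun 2009 starts on a Monday; its first Monday is the 1st, so the 3rd Monday is the 15th — Jun 15, 2009.
Jun 15, 2009 is after Jun 11, 2009, so that is the next one.

Jun 15, 2009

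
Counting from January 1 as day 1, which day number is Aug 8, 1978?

Days in months before Aug: 31 + 28 + 31 + 30 + 31 + 30 + 31 = 212.
Plus 8 days into Aug → day 220.

220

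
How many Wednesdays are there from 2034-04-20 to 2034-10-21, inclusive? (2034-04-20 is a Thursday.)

2034-04-20 is a Thursday; the first Wednesday on or after it is 2034-04-26 (6 days later).
From 2034-04-26 to 2034-10-21: 4 + 31 + 30 + 31 + 31 + 30 + 21 = 178 days (rest of April, May, June, July, August, September, October).
178 ÷ 7 = 25 full weeks with remainder 3, so 25 more Wednesdays after the first → 26.

26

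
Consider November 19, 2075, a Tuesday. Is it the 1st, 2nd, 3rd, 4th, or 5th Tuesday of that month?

Day 19 falls in week ⌈19/7⌉ of the month.
Days 1–7 hold the 1st Tuesday, 8–14 the 2nd, 15–21 the 3rd, 22–28 the 4th, 29–31 the 5th.
19 is in the range for the 3rd.

3rd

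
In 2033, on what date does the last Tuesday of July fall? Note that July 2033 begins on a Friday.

2033-07-26

July 2033 begins on a Friday, so the first Tuesday is July 5 (4 days later).
July 2033 has 31 days. Adding weeks: 5, 12, 19, 26 — the last one ≤ 31 is the 26th.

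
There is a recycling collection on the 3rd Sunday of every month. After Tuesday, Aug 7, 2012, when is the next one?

Aug 2012 starts on a Wednesday; its first Sunday is the 5th, so the 3rd Sunday is the 19th — Aug 19, 2012.
Aug 19, 2012 is after Aug 7, 2012, so that is the next one.

Aug 19, 2012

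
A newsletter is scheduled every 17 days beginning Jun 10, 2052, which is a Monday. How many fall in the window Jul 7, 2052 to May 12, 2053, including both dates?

18

Occurrences land 17·i days after Jun 10, 2052 for i = 0, 1, 2, …
Jul 7, 2052 is 27 days after the start; 27 ÷ 17 = 1 remainder 10; since the remainder is 10, round up to i = 2. First occurrence in the window: #3 on Jul 14, 2052 (2×17 = 34 days in).
May 12, 2053 is 336 days after the start; 336 ÷ 17 = 19 remainder 13. Last occurrence in the window: #20 on Apr 29, 2053.
Occurrences #3 through #20: 18 in total.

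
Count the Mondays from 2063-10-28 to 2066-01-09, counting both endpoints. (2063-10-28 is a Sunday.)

115

2063-10-28 is a Sunday; the first Monday on or after it is 2063-10-29 (1 day later).
From 2063-10-29 to 2066-01-09: 63 + 366 + 365 + 9 = 803 days (rest of 2063, 2064, 2065, to 2066-01-09 in 2066).
803 ÷ 7 = 114 full weeks with remainder 5, so 114 more Mondays after the first → 115.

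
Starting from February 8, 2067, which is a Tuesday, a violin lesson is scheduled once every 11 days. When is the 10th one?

The 10th occurrence is 9 intervals after the first: 9 × 11 = 99 days after February 8, 2067.
February has 28 days — 20 days to the end of February leaves 79.
March has 31 days (48 left).
April has 30 days (18 left).
18 days into May → May 18, 2067.

May 18, 2067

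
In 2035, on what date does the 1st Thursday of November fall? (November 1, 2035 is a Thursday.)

November 1, 2035

November 2035 begins on a Thursday, so the first Thursday is November 1.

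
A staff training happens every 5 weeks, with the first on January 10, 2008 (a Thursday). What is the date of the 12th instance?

January 29, 2009

The 12th occurrence is 11 intervals after the first: 11 × 35 = 385 days after January 10, 2008.
January has 31 days — 21 days to the end of January leaves 364.
February has 29 days (335 left).
March has 31 days (304 left).
April has 30 days (274 left).
May has 31 days (243 left).
June has 30 days (213 left).
July has 31 days (182 left).
August has 31 days (151 left).
September has 30 days (121 left).
October has 31 days (90 left).
November has 30 days (60 left).
December has 31 days (29 left).
29 days into January → January 29, 2009.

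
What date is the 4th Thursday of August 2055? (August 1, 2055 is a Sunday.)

26 August 2055

August 2055 begins on a Sunday, so the first Thursday is August 5 (4 days later).
The 4th Thursday is 3 weeks later: 5 + 21 = 26.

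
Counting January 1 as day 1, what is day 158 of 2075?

January has 31 days (158 − 31 = 127 remain).
February has 28 days (127 − 28 = 99 remain).
March has 31 days (99 − 31 = 68 remain).
April has 30 days (68 − 30 = 38 remain).
May has 31 days (38 − 31 = 7 remain).
7 into June → June 7.

7 June 2075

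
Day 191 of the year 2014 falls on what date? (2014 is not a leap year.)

Jan has 31 days (191 − 31 = 160 remain).
Feb has 28 days (160 − 28 = 132 remain).
Mar has 31 days (132 − 31 = 101 remain).
Apr has 30 days (101 − 30 = 71 remain).
May has 31 days (71 − 31 = 40 remain).
Jun has 30 days (40 − 30 = 10 remain).
10 into Jul → Jul 10.

Jul 10, 2014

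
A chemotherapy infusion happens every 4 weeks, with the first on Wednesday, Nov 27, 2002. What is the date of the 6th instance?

Apr 16, 2003

The 6th occurrence is 5 intervals after the first: 5 × 28 = 140 days after Nov 27, 2002.
Nov has 30 days — 3 days to the end of Nov leaves 137.
Dec has 31 days (106 left).
Jan has 31 days (75 left).
Feb has 28 days (47 left).
Mar has 31 days (16 left).
16 days into Apr → Apr 16, 2003.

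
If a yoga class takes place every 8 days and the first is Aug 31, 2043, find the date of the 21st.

The 21st occurrence is 20 intervals after the first: 20 × 8 = 160 days after Aug 31, 2043.
Aug has 31 days — 0 days to the end of Aug leaves 160.
Sep has 30 days (130 left).
Oct has 31 days (99 left).
Nov has 30 days (69 left).
Dec has 31 days (38 left).
Jan has 31 days (7 left).
7 days into Feb → Feb 7, 2044.

Feb 7, 2044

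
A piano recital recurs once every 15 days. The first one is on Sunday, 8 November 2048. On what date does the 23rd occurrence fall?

The 23rd occurrence is 22 intervals after the first: 22 × 15 = 330 days after 8 November 2048.
November has 30 days — 22 days to the end of November leaves 308.
December has 31 days (277 left).
January has 31 days (246 left).
February has 28 days (218 left).
March has 31 days (187 left).
April has 30 days (157 left).
May has 31 days (126 left).
June has 30 days (96 left).
July has 31 days (65 left).
August has 31 days (34 left).
September has 30 days (4 left).
4 days into October → 4 October 2049.

4 October 2049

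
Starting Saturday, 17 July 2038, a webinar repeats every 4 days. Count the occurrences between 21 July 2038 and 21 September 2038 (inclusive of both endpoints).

16

Occurrences land 4·i days after 17 July 2038 for i = 0, 1, 2, …
21 July 2038 is 4 days after the start; 4 ÷ 4 = 1 remainder 0. First occurrence in the window: #2 on 21 July 2038 (1×4 = 4 days in).
21 September 2038 is 66 days after the start; 66 ÷ 4 = 16 remainder 2. Last occurrence in the window: #17 on 19 September 2038.
Occurrences #2 through #17: 16 in total.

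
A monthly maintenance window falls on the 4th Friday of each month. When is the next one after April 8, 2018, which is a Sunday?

April 27, 2018

April 2018 starts on a Sunday; its first Friday is the 6th, so the 4th Friday is the 27th — April 27, 2018.
April 27, 2018 is after April 8, 2018, so that is the next one.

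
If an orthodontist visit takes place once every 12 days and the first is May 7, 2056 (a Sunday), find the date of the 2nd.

May 19, 2056

The 2nd occurrence is 1 interval after the first: 1 × 12 = 12 days after May 7, 2056.
12 days later is May 19, 2056.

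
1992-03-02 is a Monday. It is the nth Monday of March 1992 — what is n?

Day 2 falls in week ⌈2/7⌉ of the month.
Days 1–7 hold the 1st Monday, 8–14 the 2nd, 15–21 the 3rd, 22–28 the 4th, 29–31 the 5th.
2 is in the range for the 1st.

1st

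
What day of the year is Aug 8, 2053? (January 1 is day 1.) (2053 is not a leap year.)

Days in months before Aug: 31 + 28 + 31 + 30 + 31 + 30 + 31 = 212.
Plus 8 days into Aug → day 220.

220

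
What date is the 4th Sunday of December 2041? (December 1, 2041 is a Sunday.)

December 2041 begins on a Sunday, so the first Sunday is December 1.
The 4th Sunday is 3 weeks later: 1 + 21 = 22.

2041-12-22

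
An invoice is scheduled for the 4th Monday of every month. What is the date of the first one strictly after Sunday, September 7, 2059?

September 2059 starts on a Monday; its first Monday is the 1st, so the 4th Monday is the 22nd — September 22, 2059.
September 22, 2059 is after September 7, 2059, so that is the next one.

September 22, 2059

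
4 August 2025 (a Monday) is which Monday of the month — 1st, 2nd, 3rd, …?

1st

Day 4 falls in week ⌈4/7⌉ of the month.
Days 1–7 hold the 1st Monday, 8–14 the 2nd, 15–21 the 3rd, 22–28 the 4th, 29–31 the 5th.
4 is in the range for the 1st.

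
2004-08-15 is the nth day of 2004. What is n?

Days in months before August: 31 + 29 + 31 + 30 + 31 + 30 + 31 = 213.
Plus 15 days into August → day 228.

228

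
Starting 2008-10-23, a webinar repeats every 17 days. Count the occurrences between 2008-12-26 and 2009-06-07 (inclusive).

Occurrences land 17·i days after 2008-10-23 for i = 0, 1, 2, …
2008-12-26 is 64 days after the start; 64 ÷ 17 = 3 remainder 13; since the remainder is 13, round up to i = 4. First occurrence in the window: #5 on 2008-12-30 (4×17 = 68 days in).
2009-06-07 is 227 days after the start; 227 ÷ 17 = 13 remainder 6. Last occurrence in the window: #14 on 2009-06-01.
Occurrences #5 through #14: 10 in total.

10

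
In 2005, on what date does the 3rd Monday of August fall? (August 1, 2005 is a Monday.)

August 15, 2005

August 2005 begins on a Monday, so the first Monday is August 1.
The 3rd Monday is 2 weeks later: 1 + 14 = 15.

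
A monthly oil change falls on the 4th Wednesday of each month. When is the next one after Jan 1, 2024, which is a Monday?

Jan 2024 starts on a Monday; its first Wednesday is the 3rd, so the 4th Wednesday is the 24th — Jan 24, 2024.
Jan 24, 2024 is after Jan 1, 2024, so that is the next one.

Jan 24, 2024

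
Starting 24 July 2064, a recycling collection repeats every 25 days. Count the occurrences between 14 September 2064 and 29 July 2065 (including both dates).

12

Occurrences land 25·i days after 24 July 2064 for i = 0, 1, 2, …
14 September 2064 is 52 days after the start; 52 ÷ 25 = 2 remainder 2; since the remainder is 2, round up to i = 3. First occurrence in the window: #4 on 7 October 2064 (3×25 = 75 days in).
29 July 2065 is 370 days after the start; 370 ÷ 25 = 14 remainder 20. Last occurrence in the window: #15 on 9 July 2065.
Occurrences #4 through #15: 12 in total.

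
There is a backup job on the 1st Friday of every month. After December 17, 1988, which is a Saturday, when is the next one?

December 1988 starts on a Thursday, so its 1st Friday is December 2, 1988 (1 day in).
That is not after December 17, 1988, so look at January 1989.
January 1989 starts on a Sunday, so its 1st Friday is January 6, 1989 (5 days in).

January 6, 1989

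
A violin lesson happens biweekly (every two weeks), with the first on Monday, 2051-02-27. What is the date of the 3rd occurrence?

2051-03-27

The 3rd occurrence is 2 intervals after the first: 2 × 14 = 28 days after 2051-02-27.
February has 28 days — 1 day to the end of February leaves 27.
27 days into March → 2051-03-27.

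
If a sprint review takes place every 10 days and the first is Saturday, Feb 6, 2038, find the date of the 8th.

Apr 17, 2038

The 8th occurrence is 7 intervals after the first: 7 × 10 = 70 days after Feb 6, 2038.
Feb has 28 days — 22 days to the end of Feb leaves 48.
Mar has 31 days (17 left).
17 days into Apr → Apr 17, 2038.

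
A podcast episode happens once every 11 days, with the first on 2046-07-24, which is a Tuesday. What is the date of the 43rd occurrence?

The 43rd occurrence is 42 intervals after the first: 42 × 11 = 462 days after 2046-07-24.
July has 31 days — 7 days to the end of July leaves 455.
From end of July to end of 2046 is 153 days (302 left).
January has 31 days (271 left).
February has 28 days (243 left).
March has 31 days (212 left).
April has 30 days (182 left).
May has 31 days (151 left).
June has 30 days (121 left).
July has 31 days (90 left).
August has 31 days (59 left).
September has 30 days (29 left).
29 days into October → 2047-10-29.

2047-10-29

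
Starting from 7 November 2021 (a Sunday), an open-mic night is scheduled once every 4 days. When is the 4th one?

The 4th occurrence is 3 intervals after the first: 3 × 4 = 12 days after 7 November 2021.
12 days later is 19 November 2021.

19 November 2021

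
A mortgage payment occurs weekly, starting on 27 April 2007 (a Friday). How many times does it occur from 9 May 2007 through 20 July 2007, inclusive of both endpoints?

Occurrences land 7·i days after 27 April 2007 for i = 0, 1, 2, …
9 May 2007 is 12 days after the start; 12 ÷ 7 = 1 remainder 5; since the remainder is 5, round up to i = 2. First occurrence in the window: #3 on 11 May 2007 (2×7 = 14 days in).
20 July 2007 is 84 days after the start; 84 ÷ 7 = 12 remainder 0. Last occurrence in the window: #13 on 20 July 2007.
Occurrences #3 through #13: 11 in total.

11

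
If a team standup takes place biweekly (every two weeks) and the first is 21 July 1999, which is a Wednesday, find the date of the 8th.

The 8th occurrence is 7 intervals after the first: 7 × 14 = 98 days after 21 July 1999.
July has 31 days — 10 days to the end of July leaves 88.
August has 31 days (57 left).
September has 30 days (27 left).
27 days into October → 27 October 1999.

27 October 1999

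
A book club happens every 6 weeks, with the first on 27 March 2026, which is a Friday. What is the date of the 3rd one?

The 3rd occurrence is 2 intervals after the first: 2 × 42 = 84 days after 27 March 2026.
March has 31 days — 4 days to the end of March leaves 80.
April has 30 days (50 left).
May has 31 days (19 left).
19 days into June → 19 June 2026.

19 June 2026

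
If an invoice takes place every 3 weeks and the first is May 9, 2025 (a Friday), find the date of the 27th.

November 6, 2026

The 27th occurrence is 26 intervals after the first: 26 × 21 = 546 days after May 9, 2025.
May has 31 days — 22 days to the end of May leaves 524.
From end of May to end of 2025 is 214 days (310 left).
January has 31 days (279 left).
February has 28 days (251 left).
March has 31 days (220 left).
April has 30 days (190 left).
May has 31 days (159 left).
June has 30 days (129 left).
July has 31 days (98 left).
August has 31 days (67 left).
September has 30 days (37 left).
October has 31 days (6 left).
6 days into November → November 6, 2026.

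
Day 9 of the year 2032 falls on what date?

Jan 9, 2032

9 into Jan → Jan 9.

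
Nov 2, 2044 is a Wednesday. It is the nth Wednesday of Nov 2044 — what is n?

1st

Day 2 falls in week ⌈2/7⌉ of the month.
Days 1–7 hold the 1st Wednesday, 8–14 the 2nd, 15–21 the 3rd, 22–28 the 4th, 29–31 the 5th.
2 is in the range for the 1st.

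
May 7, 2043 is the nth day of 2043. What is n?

Days in months before May: 31 + 28 + 31 + 30 = 120.
Plus 7 days into May → day 127.

127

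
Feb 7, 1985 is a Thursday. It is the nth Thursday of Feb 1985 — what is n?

1st

Day 7 falls in week ⌈7/7⌉ of the month.
Days 1–7 hold the 1st Thursday, 8–14 the 2nd, 15–21 the 3rd, 22–28 the 4th, 29–31 the 5th.
7 is in the range for the 1st.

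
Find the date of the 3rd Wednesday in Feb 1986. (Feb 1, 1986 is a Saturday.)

Feb 1986 begins on a Saturday, so the first Wednesday is Feb 5 (4 days later).
The 3rd Wednesday is 2 weeks later: 5 + 14 = 19.

Feb 19, 1986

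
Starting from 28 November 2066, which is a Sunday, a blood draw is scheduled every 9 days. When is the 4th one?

The 4th occurrence is 3 intervals after the first: 3 × 9 = 27 days after 28 November 2066.
November has 30 days — 2 days to the end of November leaves 25.
25 days into December → 25 December 2066.

25 December 2066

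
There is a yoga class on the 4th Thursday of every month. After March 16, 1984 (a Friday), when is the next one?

March 22, 1984

March 1984 starts on a Thursday; its first Thursday is the 1st, so the 4th Thursday is the 22nd — March 22, 1984.
March 22, 1984 is after March 16, 1984, so that is the next one.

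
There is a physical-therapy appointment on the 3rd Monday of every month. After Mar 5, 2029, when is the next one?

Mar 2029 starts on a Thursday; its first Monday is the 5th, so the 3rd Monday is the 19th — Mar 19, 2029.
Mar 19, 2029 is after Mar 5, 2029, so that is the next one.

Mar 19, 2029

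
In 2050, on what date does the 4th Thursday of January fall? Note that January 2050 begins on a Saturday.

January 2050 begins on a Saturday, so the first Thursday is January 6 (5 days later).
The 4th Thursday is 3 weeks later: 6 + 21 = 27.

27 January 2050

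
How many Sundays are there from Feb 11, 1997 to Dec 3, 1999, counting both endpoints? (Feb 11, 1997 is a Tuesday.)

146

Feb 11, 1997 is a Tuesday; the first Sunday on or after it is Feb 16, 1997 (5 days later).
From Feb 16, 1997 to Dec 3, 1999: 318 + 365 + 337 = 1020 days (rest of 1997, 1998, to Dec 3, 1999 in 1999).
1020 ÷ 7 = 145 full weeks with remainder 5, so 145 more Sundays after the first → 146.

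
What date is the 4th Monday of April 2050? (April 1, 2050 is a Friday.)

April 25, 2050

April 2050 begins on a Friday, so the first Monday is April 4 (3 days later).
The 4th Monday is 3 weeks later: 4 + 21 = 25.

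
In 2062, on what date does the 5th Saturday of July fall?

The first Saturday of July 2062 is July 1.
The 5th Saturday is 4 weeks later: 1 + 28 = 29.

29 July 2062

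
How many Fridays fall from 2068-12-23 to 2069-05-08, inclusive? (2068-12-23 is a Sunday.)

19

2068-12-23 is a Sunday; the first Friday on or after it is 2068-12-28 (5 days later).
From 2068-12-28 to 2069-05-08: 3 + 31 + 28 + 31 + 30 + 8 = 131 days (rest of December, January, February, March, April, May).
131 ÷ 7 = 18 full weeks with remainder 5, so 18 more Fridays after the first → 19.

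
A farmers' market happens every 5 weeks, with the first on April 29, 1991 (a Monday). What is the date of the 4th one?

The 4th occurrence is 3 intervals after the first: 3 × 35 = 105 days after April 29, 1991.
April has 30 days — 1 day to the end of April leaves 104.
May has 31 days (73 left).
June has 30 days (43 left).
July has 31 days (12 left).
12 days into August → August 12, 1991.

August 12, 1991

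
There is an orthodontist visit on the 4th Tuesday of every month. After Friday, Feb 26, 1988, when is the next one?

Mar 22, 1988

Feb 1988 starts on a Monday; its first Tuesday is the 2nd, so the 4th Tuesday is the 23rd — Feb 23, 1988.
That is not after Feb 26, 1988, so look at Mar 1988.
Mar 1988 starts on a Tuesday; its first Tuesday is the 1st, so the 4th Tuesday is the 22nd — Mar 22, 1988.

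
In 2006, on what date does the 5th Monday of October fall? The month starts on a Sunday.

October 30, 2006

October 2006 begins on a Sunday, so the first Monday is October 2 (1 day later).
The 5th Monday is 4 weeks later: 2 + 28 = 30.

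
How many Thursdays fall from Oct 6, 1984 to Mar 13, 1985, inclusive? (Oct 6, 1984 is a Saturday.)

Oct 6, 1984 is a Saturday; the first Thursday on or after it is Oct 11, 1984 (5 days later).
From Oct 11, 1984 to Mar 13, 1985: 20 + 30 + 31 + 31 + 28 + 13 = 153 days (rest of Oct, Nov, Dec, Jan, Feb, Mar).
153 ÷ 7 = 21 full weeks with remainder 6, so 21 more Thursdays after the first → 22.

22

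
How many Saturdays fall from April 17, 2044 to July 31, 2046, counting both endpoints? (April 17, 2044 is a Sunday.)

119

April 17, 2044 is a Sunday; the first Saturday on or after it is April 23, 2044 (6 days later).
From April 23, 2044 to July 31, 2046: 252 + 365 + 212 = 829 days (rest of 2044, 2045, to July 31, 2046 in 2046).
829 ÷ 7 = 118 full weeks with remainder 3, so 118 more Saturdays after the first → 119.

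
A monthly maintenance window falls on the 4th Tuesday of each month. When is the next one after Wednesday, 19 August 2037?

August 2037 starts on a Saturday; its first Tuesday is the 4th, so the 4th Tuesday is the 25th — 25 August 2037.
25 August 2037 is after 19 August 2037, so that is the next one.

25 August 2037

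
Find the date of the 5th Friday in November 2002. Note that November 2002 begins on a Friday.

November 2002 begins on a Friday, so the first Friday is November 1.
The 5th Friday is 4 weeks later: 1 + 28 = 29.

29 November 2002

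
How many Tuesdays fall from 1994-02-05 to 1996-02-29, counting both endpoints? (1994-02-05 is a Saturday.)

1994-02-05 is a Saturday; the first Tuesday on or after it is 1994-02-08 (3 days later).
From 1994-02-08 to 1996-02-29: 326 + 365 + 60 = 751 days (rest of 1994, 1995, to 1996-02-29 in 1996).
751 ÷ 7 = 107 full weeks with remainder 2, so 107 more Tuesdays after the first → 108.

108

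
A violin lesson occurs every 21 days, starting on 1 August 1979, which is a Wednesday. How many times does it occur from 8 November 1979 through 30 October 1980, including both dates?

Occurrences land 21·i days after 1 August 1979 for i = 0, 1, 2, …
8 November 1979 is 99 days after the start; 99 ÷ 21 = 4 remainder 15; since the remainder is 15, round up to i = 5. First occurrence in the window: #6 on 14 November 1979 (5×21 = 105 days in).
30 October 1980 is 456 days after the start; 456 ÷ 21 = 21 remainder 15. Last occurrence in the window: #22 on 15 October 1980.
Occurrences #6 through #22: 17 in total.

17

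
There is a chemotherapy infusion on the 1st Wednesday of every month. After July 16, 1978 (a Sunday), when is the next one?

August 2, 1978

July 1978 starts on a Saturday, so its 1st Wednesday is July 5, 1978 (4 days in).
That is not after July 16, 1978, so look at August 1978.
August 1978 starts on a Tuesday, so its 1st Wednesday is August 2, 1978 (1 day in).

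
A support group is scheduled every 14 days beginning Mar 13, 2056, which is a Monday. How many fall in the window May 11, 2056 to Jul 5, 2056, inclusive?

Occurrences land 14·i days after Mar 13, 2056 for i = 0, 1, 2, …
May 11, 2056 is 59 days after the start; 59 ÷ 14 = 4 remainder 3; since the remainder is 3, round up to i = 5. First occurrence in the window: #6 on May 22, 2056 (5×14 = 70 days in).
Jul 5, 2056 is 114 days after the start; 114 ÷ 14 = 8 remainder 2. Last occurrence in the window: #9 on Jul 3, 2056.
Occurrences #6 through #9: 4 in total.

4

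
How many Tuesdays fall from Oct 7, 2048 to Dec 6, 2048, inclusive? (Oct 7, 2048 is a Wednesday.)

Oct 7, 2048 is a Wednesday; the first Tuesday on or after it is Oct 13, 2048 (6 days later).
From Oct 13, 2048 to Dec 6, 2048: 18 + 30 + 6 = 54 days (rest of Oct, Nov, Dec).
54 ÷ 7 = 7 full weeks with remainder 5, so 7 more Tuesdays after the first → 8.

8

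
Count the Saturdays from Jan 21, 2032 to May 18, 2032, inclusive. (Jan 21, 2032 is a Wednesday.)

Jan 21, 2032 is a Wednesday; the first Saturday on or after it is Jan 24, 2032 (3 days later).
From Jan 24, 2032 to May 18, 2032: 7 + 29 + 31 + 30 + 18 = 115 days (rest of Jan, Feb, Mar, Apr, May).
115 ÷ 7 = 16 full weeks with remainder 3, so 16 more Saturdays after the first → 17.

17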